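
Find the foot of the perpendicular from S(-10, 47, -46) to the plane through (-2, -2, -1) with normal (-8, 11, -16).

n = (-8, 11, -16), |n|² = 441, and n·S − 10 = 1323.
t = 1323/441 = 3, so the foot is S − t·n = (-10, 47, -46) − 3·(-8, 11, -16) = (14, 14, 2).

(14, 14, 2)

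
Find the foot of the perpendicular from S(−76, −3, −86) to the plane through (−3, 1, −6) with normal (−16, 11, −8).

(-12, -47, -54)

n = (−16, 11, −8), |n|² = 441, and n·S − 107 = 1764.
t = 1764/441 = 4, so the foot is S − t·n = (−76, −3, −86) − 4·(−16, 11, −8) = (−12, −47, −54).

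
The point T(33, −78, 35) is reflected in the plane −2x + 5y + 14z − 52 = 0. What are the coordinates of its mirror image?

n = (−2, 5, 14), |n|² = 225, n·T − 52 = -18, so t = -18/225 = -2/25.
Foot F = T − (-2/25)·n = (821/25, −388/5, 903/25); the reflection is 2F − T = (817/25, −386/5, 931/25).

(817/25, -386/5, 931/25)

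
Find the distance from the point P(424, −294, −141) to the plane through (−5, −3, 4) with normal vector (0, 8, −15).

9

The plane has equation n·(r − (−5, −3, 4)) = 0, i.e. n·r = -84.
Then n·(424, −294, −141) − (−84) = −153.
|n| = √(0 + 64 + 225) = 17, so the distance is |-153|/17 = 9.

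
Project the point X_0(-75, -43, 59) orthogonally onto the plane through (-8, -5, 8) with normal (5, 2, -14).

(-50, -33, -11)

The perpendicular from X_0 has direction n = (5, 2, -14): r = (-75, -43, 59) + t(5, 2, -14).
Substitute into the plane: n·(X_0 + tn) = -162 gives -1287 + 225t = -162, so t = 5.
Foot = (-75, -43, 59) + 5·(5, 2, -14) = (-50, -33, -11).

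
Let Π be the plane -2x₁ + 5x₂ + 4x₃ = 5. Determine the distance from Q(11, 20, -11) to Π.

29/(3√5)

n = (-2, 5, 4); n·P − 5 = 29; |n| = 3√5; distance = 29/(3√5) = 29√5/15.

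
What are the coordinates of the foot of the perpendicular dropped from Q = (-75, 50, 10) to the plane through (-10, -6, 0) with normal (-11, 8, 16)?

(-42, 26, -38)

n = (-11, 8, 16), |n|² = 441, and n·Q − 62 = 1323.
t = 1323/441 = 3, so the foot is Q − t·n = (-75, 50, 10) − 3·(-11, 8, 16) = (-42, 26, -38).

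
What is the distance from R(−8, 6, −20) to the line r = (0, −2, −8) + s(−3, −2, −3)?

Direction vector d = (−3, −2, −3).
AP = (−8, 8, −12); AP·d = 44, |AP|² = 272, |d|² = 22.
distance² = |AP|² − (AP·d)²/|d|² = 272 − 1936/22 = 184, so the distance is 2√46.

2√46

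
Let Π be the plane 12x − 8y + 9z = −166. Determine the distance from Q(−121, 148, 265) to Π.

Normal vector n = (12, −8, 9), and n·(−121, 148, 265) − (−166) = −85.
|n| = √(144 + 64 + 81) = 17, so the distance is |-85|/17 = 5.

5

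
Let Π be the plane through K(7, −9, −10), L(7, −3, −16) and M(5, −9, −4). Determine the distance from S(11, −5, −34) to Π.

KL = (0, 6, −6) and KM = (−2, 0, 6), so a normal is n = KL × KM = (36, 12, 12).
n = (36, 12, 12); n·P − 24 = -96; |n| = 12√11; distance = 96/(12√11) = 8√11/11.

8√11/11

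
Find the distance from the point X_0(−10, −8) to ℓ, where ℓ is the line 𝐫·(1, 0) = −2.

8

d = |1·(-10) + 0·(-8) − (-2)| / √(1 + 0) = |-8|/1 = 8.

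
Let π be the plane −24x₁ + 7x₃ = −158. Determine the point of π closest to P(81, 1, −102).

(-15, 1, -74)

The perpendicular from P has direction n = (−24, 0, 7): r = (81, 1, −102) + t(−24, 0, 7).
Substitute into the plane: n·(P + tn) = -158 gives -2658 + 625t = -158, so t = 4.
Foot = (81, 1, −102) + 4·(−24, 0, 7) = (−15, 1, −74).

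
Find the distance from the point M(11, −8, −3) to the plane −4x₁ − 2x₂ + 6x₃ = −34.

3√14/7

n = (−4, −2, 6); n·P − (-34) = -12; |n| = 2√14; distance = 12/(2√14) = 6/√14.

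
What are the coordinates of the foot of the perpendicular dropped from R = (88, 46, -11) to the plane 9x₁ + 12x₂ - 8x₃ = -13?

(43, -14, 29)

The perpendicular from R has direction n = (9, 12, -8): r = (88, 46, -11) + t(9, 12, -8).
Substitute into the plane: n·(R + tn) = -13 gives 1432 + 289t = -13, so t = -5.
Foot = (88, 46, -11) + (-5)·(9, 12, -8) = (43, -14, 29).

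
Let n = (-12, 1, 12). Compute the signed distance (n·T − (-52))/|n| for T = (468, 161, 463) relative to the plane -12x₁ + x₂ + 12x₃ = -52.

n·T − (-52) = 153.
|n| = 17, so the signed distance is 153/17 = 9.

9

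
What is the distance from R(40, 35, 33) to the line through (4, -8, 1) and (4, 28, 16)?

√1465

A direction vector is d = (0, 36, 15).
AP = (36, 43, 32); AP·d = 2028, |AP|² = 4169, |d|² = 1521.
distance² = |AP|² − (AP·d)²/|d|² = 4169 − 4112784/1521 = 1465, so the distance is √1465.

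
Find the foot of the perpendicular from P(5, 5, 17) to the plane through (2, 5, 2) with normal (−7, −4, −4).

The perpendicular from P has direction n = (−7, −4, −4): r = (5, 5, 17) + t(−7, −4, −4).
Substitute into the plane: n·(P + tn) = -42 gives -123 + 81t = -42, so t = 1.
Foot = (5, 5, 17) + 1·(−7, −4, −4) = (−2, 1, 13).

(-2, 1, 13)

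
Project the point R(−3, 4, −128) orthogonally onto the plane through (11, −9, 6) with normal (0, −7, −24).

(-3, 39, -8)

n = (0, −7, −24), |n|² = 625, and n·R − (-81) = 3125.
t = 3125/625 = 5, so the foot is R − t·n = (−3, 4, −128) − 5·(0, −7, −24) = (−3, 39, −8).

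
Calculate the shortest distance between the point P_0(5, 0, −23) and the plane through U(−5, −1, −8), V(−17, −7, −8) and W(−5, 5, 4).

UV = (−12, −6, 0) and UW = (0, 6, 12), so a normal is n = UV × UW = (−72, 144, −72).
Then n·(5, 0, −23) − 792 = 504.
|n| = √(5184 + 20736 + 5184) = 72√6, so the distance is |504|/(72√6) = 7/√6.

7√6/6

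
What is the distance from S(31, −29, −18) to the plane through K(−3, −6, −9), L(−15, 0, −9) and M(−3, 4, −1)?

KL = (−12, 6, 0) and KM = (0, 10, 8), so a normal is n = KL × KM = (48, 96, −120).
Then n·(31, −29, −18) − 360 = 504.
|n| = √(2304 + 9216 + 14400) = 72√5, so the distance is |504|/(72√5) = 7/√5.

7/√5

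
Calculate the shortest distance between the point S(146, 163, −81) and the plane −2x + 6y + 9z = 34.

n = (−2, 6, 9); n·P − 34 = -77; |n| = 11; distance = 77/11 = 7.

7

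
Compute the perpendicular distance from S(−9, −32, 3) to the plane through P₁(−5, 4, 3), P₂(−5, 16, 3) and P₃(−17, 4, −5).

P₁P₂ = (0, 12, 0) and P₁P₃ = (−12, 0, −8), so a normal is n = P₁P₂ × P₁P₃ = (−96, 0, 144).
Then n·(−9, −32, 3) − 912 = 384.
|n| = √(9216 + 0 + 20736) = 48√13, so the distance is |384|/(48√13) = 8/√13.

8√13/13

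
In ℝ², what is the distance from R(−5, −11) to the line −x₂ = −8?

d = |0·(-5) + (-1)·(-11) − (-8)| / √(0 + 1) = |19|/1 = 19.

19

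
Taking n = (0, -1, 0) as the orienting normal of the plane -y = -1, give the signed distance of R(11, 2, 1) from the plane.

n·R − (-1) = -1.
|n| = 1, so the signed distance is -1/1 = -1.

-1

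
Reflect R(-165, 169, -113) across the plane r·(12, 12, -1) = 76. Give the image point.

With n = (12, 12, -1), the signed offset is (n·R − 76)/|n|² = 85/289 = 5/17.
R' = R − 2t·n = (-165, 169, -113) − (10/17)·(12, 12, -1) = (-2925/17, 2753/17, -1911/17).

(-2925/17, 2753/17, -1911/17)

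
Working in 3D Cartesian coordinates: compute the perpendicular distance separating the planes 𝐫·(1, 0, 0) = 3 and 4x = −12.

Divide the second equation by 4 to match normals: x = -3.
Both planes have normal n = (1, 0, 0), |n| = 1. Any point on the first plane is at distance |(-3) − 3|/|n| = 6/1 = 6 from the second.

6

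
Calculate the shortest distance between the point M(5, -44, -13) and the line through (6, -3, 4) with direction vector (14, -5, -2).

Direction vector d = (14, -5, -2).
AP = (-1, -41, -17), and AP × d = (-3, -240, 579).
|AP × d|² = 392850 and |d|² = 225, so the distance is √(392850/225) = √1746 = 3√194.

3√194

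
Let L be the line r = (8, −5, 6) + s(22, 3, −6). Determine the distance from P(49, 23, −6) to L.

√493

Direction vector d = (22, 3, −6).
AP = (41, 28, −12), and AP × d = (−132, −18, −493).
|AP × d|² = 260797 and |d|² = 529, so the distance is √(260797/529) = √493.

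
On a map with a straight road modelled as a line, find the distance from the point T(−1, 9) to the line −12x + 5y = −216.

21

The normal to the line is n = (−12, 5) with |n| = 13.
|n·T − (-216)| = |57 − (-216)| = 273, so the distance is 273/13 = 21.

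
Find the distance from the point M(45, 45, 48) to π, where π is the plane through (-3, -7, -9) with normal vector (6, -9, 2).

6

The plane has equation n·(r − (-3, -7, -9)) = 0, i.e. n·r = 27.
d = |6·45 + (-9)·45 + 2·48 − 27| / √(36 + 81 + 4) = |-66| / 11 = 6.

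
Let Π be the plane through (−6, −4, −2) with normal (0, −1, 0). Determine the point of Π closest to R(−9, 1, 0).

(-9, -4, 0)

The perpendicular from R has direction n = (0, −1, 0): r = (−9, 1, 0) + λ(0, −1, 0).
Substitute into the plane: n·(R + λn) = 4 gives -1 + 1λ = 4, so λ = 5.
Foot = (−9, 1, 0) + 5·(0, −1, 0) = (−9, −4, 0).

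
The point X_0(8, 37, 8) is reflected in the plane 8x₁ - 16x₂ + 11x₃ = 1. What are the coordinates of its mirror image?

(24, 5, 30)

With n = (8, -16, 11), the signed offset is (n·X_0 − 1)/|n|² = -441/441 = -1.
X_0' = X_0 − 2t·n = (8, 37, 8) − (-2)·(8, -16, 11) = (24, 5, 30).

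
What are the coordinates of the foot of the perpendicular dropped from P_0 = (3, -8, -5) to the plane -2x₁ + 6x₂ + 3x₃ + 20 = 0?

(1, -2, -2)

The perpendicular from P_0 has direction n = (-2, 6, 3): r = (3, -8, -5) + λ(-2, 6, 3).
Substitute into the plane: n·(P_0 + λn) = -20 gives -69 + 49λ = -20, so λ = 1.
Foot = (3, -8, -5) + 1·(-2, 6, 3) = (1, -2, -2).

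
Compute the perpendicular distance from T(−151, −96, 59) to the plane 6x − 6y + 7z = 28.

5

Normal vector n = (6, −6, 7), and n·(−151, −96, 59) − 28 = 55.
|n| = √(36 + 36 + 49) = 11, so the distance is |55|/11 = 5.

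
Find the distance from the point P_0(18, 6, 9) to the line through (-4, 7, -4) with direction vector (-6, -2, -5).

√69

Direction vector d = (-6, -2, -5).
AP = (22, -1, 13); AP·d = -195, |AP|² = 654, |d|² = 65.
distance² = |AP|² − (AP·d)²/|d|² = 654 − 38025/65 = 69, so the distance is √69.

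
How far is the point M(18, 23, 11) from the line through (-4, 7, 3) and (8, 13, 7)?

2√5

A direction vector is d = (12, 6, 4).
AP = (22, 16, 8), and AP × d = (16, 8, -60).
|AP × d|² = 3920 and |d|² = 196, so the distance is √(3920/196) = √20 = 2√5.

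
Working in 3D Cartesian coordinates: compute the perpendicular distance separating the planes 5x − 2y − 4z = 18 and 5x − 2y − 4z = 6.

Both planes have normal n = (5, −2, −4), |n| = 3√5. Any point on the first plane is at distance |6 − 18|/|n| = 12/(3√5) = 4/√5 from the second.

4√5/5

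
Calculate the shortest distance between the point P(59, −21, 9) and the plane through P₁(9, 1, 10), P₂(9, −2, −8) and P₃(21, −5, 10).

P₁P₂ = (0, −3, −18) and P₁P₃ = (12, −6, 0), so a normal is n = P₁P₂ × P₁P₃ = (−108, −216, 36).
Then n·(59, −21, 9) − (−828) = −684.
|n| = √(11664 + 46656 + 1296) = 36√46, so the distance is |-684|/(36√46) = 19/√46.

19√46/46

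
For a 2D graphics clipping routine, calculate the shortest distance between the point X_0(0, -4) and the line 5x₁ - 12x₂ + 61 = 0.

109/13

The normal to the line is n = (5, -12) with |n| = 13.
|n·X_0 − (-61)| = |48 − (-61)| = 109, so the distance is 109/13.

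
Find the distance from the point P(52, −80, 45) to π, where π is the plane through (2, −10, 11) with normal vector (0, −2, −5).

The plane has equation n·(r − (2, −10, 11)) = 0, i.e. n·r = -35.
Then n·(52, −80, 45) − (−35) = −30.
|n| = √(0 + 4 + 25) = √29, so the distance is |-30|/√29 = 30√29/29.

30/√29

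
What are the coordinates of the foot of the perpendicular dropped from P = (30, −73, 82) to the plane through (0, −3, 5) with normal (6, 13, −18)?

(54, -21, 10)

The perpendicular from P has direction n = (6, 13, −18): r = (30, −73, 82) + μ(6, 13, −18).
Substitute into the plane: n·(P + μn) = -129 gives -2245 + 529μ = -129, so μ = 4.
Foot = (30, −73, 82) + 4·(6, 13, −18) = (54, −21, 10).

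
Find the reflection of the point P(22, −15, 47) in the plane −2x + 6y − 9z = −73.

With n = (−2, 6, −9), the signed offset is (n·P − (-73))/|n|² = -484/121 = -4.
P' = P − 2t·n = (22, −15, 47) − (-8)·(−2, 6, −9) = (6, 33, −25).

(6, 33, -25)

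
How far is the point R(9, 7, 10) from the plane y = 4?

Normal vector n = (0, 1, 0), and n·(9, 7, 10) - 4 = 3.
|n| = √(0 + 1 + 0) = 1, so the distance is |3|/1 = 3.

3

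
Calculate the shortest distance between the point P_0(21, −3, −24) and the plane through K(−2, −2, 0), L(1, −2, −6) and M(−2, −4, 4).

20/3

KL = (3, 0, −6) and KM = (0, −2, 4), so a normal is n = KL × KM = (−12, −12, −6).
Then n·(21, −3, −24) − 48 = −120.
|n| = √(144 + 144 + 36) = 18, so the distance is |-120|/18 = 20/3.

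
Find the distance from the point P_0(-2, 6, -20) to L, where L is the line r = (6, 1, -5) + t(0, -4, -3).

Direction vector d = (0, -4, -3).
AP = (-8, 5, -15); AP·d = 25, |AP|² = 314, |d|² = 25.
distance² = |AP|² − (AP·d)²/|d|² = 314 − 625/25 = 289, so the distance is 17.

17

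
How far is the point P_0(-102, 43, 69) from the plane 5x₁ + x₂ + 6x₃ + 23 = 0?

30/√62

d = |5·(-102) + 1·43 + 6·69 − (-23)| / √(25 + 1 + 36) = |-30| / √62 = 30/√62.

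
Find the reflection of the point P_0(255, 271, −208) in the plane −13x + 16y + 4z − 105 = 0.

(5459/21, 5563/21, -4400/21)

n = (−13, 16, 4), |n|² = 441, n·P_0 − 105 = 84, so t = 84/441 = 4/21.
Foot F = P_0 − (4/21)·n = (5407/21, 5627/21, −4384/21); the reflection is 2F − P_0 = (5459/21, 5563/21, −4400/21).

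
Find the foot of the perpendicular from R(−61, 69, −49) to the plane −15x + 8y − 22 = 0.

(14, 29, -49)

The perpendicular from R has direction n = (−15, 8, 0): r = (−61, 69, −49) + μ(−15, 8, 0).
Substitute into the plane: n·(R + μn) = 22 gives 1467 + 289μ = 22, so μ = -5.
Foot = (−61, 69, −49) + (-5)·(−15, 8, 0) = (14, 29, −49).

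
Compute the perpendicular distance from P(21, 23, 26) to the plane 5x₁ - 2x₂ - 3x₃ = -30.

11√38/38

d = |5·21 + (-2)·23 + (-3)·26 − (-30)| / √(25 + 4 + 9) = |11| / √38 = 11/√38.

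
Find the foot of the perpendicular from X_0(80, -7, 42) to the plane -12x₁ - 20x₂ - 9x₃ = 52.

n = (-12, -20, -9), |n|² = 625, and n·X_0 − 52 = -1250.
t = -1250/625 = -2, so the foot is X_0 − t·n = (80, -7, 42) − (-2)·(-12, -20, -9) = (56, -47, 24).

(56, -47, 24)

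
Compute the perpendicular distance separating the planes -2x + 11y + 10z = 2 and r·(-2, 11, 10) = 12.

With common normal n = (-2, 11, 10) (|n| = 15), the distance is |2 − 12|/|n| = 10/15 = 2/3.

2/3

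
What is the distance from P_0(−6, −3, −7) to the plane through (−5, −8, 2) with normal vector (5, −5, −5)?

The plane has equation n·(r − (−5, −8, 2)) = 0, i.e. n·r = 5.
Then n·(−6, −3, −7) − 5 = 15.
|n| = √(25 + 25 + 25) = 5√3, so the distance is |15|/(5√3) = √3.

√3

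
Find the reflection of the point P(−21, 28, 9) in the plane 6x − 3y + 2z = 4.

n = (6, −3, 2), |n|² = 49, n·P − 4 = -196, so t = -196/49 = -4.
Foot F = P − (-4)·n = (3, 16, 17); the reflection is 2F − P = (27, 4, 25).

(27, 4, 25)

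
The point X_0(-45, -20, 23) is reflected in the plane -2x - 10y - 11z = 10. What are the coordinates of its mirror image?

With n = (-2, -10, -11), the signed offset is (n·X_0 − 10)/|n|² = 27/225 = 3/25.
X_0' = X_0 − 2t·n = (-45, -20, 23) − (6/25)·(-2, -10, -11) = (-1113/25, -88/5, 641/25).

(-1113/25, -88/5, 641/25)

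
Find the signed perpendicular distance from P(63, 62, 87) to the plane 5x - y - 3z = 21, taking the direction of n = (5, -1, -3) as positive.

n·P − 21 = -29.
|n| = √35, so the signed distance is -29/√35.

-29/√35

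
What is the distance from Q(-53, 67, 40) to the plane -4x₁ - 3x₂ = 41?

d = |(-4)·(-53) + (-3)·67 − 41| / √(16 + 9 + 0) = |-30| / 5 = 6.

6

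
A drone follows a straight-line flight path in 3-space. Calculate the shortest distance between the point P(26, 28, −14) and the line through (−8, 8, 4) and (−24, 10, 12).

A direction vector is d = (−16, 2, 8).
AP = (34, 20, −18), and AP × d = (196, 16, 388).
|AP × d|² = 189216 and |d|² = 324, so the distance is √(189216/324) = √584 = 2√146.

2√146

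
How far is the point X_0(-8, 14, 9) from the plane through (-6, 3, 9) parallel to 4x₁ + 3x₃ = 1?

8/5

Parallel planes share the normal n = (4, 0, 3); since (-6, 3, 9) lies on the plane, its equation is 4x₁ + 3x₃ = 3.
n = (4, 0, 3); n·P − 3 = -8; |n| = 5; distance = 8/5.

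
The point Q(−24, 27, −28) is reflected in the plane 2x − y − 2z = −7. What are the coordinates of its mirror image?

(-56/3, 73/3, -100/3)

n = (2, −1, −2), |n|² = 9, n·Q − (-7) = -12, so t = -12/9 = -4/3.
Foot F = Q − (-4/3)·n = (−64/3, 77/3, −92/3); the reflection is 2F − Q = (−56/3, 73/3, −100/3).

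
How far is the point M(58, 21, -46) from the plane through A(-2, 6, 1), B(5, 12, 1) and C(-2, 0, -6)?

27/11

AB = (7, 6, 0) and AC = (0, -6, -7), so a normal is n = AB × AC = (-42, 49, -42).
d = |(-42)·58 + 49·21 + (-42)·(-46) − 336| / √(1764 + 2401 + 1764) = |189| / 77 = 27/11.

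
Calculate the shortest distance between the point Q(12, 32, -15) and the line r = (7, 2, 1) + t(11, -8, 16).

Direction vector d = (11, -8, 16).
AP = (5, 30, -16); AP·d = -441, |AP|² = 1181, |d|² = 441.
distance² = |AP|² − (AP·d)²/|d|² = 1181 − 194481/441 = 740, so the distance is 2√185.

2√185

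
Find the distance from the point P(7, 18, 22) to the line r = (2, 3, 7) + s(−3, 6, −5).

5√19

Direction vector d = (−3, 6, −5).
AP = (5, 15, 15), and AP × d = (−165, −20, 75).
|AP × d|² = 33250 and |d|² = 70, so the distance is √(33250/70) = √475 = 5√19.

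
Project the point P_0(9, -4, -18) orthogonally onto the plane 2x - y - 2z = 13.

(-1, 1, -8)

The perpendicular from P_0 has direction n = (2, -1, -2): r = (9, -4, -18) + t(2, -1, -2).
Substitute into the plane: n·(P_0 + tn) = 13 gives 58 + 9t = 13, so t = -5.
Foot = (9, -4, -18) + (-5)·(2, -1, -2) = (-1, 1, -8).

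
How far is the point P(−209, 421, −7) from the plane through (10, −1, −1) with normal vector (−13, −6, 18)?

9

The plane has equation n·(r − (10, −1, −1)) = 0, i.e. n·r = -142.
n = (−13, −6, 18); n·P − (-142) = 207; |n| = 23; distance = 207/23 = 9.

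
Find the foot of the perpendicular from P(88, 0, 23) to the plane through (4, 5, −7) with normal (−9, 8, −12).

(52, 32, -25)

n = (−9, 8, −12), |n|² = 289, and n·P − 88 = -1156.
t = -1156/289 = -4, so the foot is P − t·n = (88, 0, 23) − (-4)·(−9, 8, −12) = (52, 32, −25).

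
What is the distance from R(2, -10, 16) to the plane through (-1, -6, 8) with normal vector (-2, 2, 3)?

The plane has equation n·(r − (-1, -6, 8)) = 0, i.e. n·r = 14.
n = (-2, 2, 3); n·P − 14 = 10; |n| = √17; distance = 10/√17.

10√17/17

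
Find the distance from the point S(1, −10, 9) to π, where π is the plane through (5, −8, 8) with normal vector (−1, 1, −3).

√11/11

The plane has equation n·(r − (5, −8, 8)) = 0, i.e. n·r = -37.
d = |(-1)·1 + 1·(-10) + (-3)·9 − (-37)| / √(1 + 1 + 9) = |-1| / √11 = 1/√11.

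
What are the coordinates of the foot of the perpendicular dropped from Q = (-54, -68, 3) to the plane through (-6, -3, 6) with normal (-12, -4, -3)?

(6, -48, 18)

n = (-12, -4, -3), |n|² = 169, and n·Q − 66 = 845.
t = 845/169 = 5, so the foot is Q − t·n = (-54, -68, 3) − 5·(-12, -4, -3) = (6, -48, 18).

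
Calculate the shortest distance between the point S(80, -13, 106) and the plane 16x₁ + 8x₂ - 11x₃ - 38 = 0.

Normal vector n = (16, 8, -11), and n·(80, -13, 106) - 38 = -28.
|n| = √(256 + 64 + 121) = 21, so the distance is |-28|/21 = 4/3.

4/3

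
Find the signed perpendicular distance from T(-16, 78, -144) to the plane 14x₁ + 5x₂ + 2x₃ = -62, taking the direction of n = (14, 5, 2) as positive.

-4

n·T − (-62) = -60.
|n| = 15, so the signed distance is -60/15 = -4.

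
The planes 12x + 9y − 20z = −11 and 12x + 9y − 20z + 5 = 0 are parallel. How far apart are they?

With common normal n = (12, 9, −20) (|n| = 25), the distance is |(-11) − (-5)|/|n| = 6/25.

6/25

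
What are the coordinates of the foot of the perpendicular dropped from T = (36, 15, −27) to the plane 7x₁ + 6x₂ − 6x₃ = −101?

(1, -15, 3)

The perpendicular from T has direction n = (7, 6, −6): r = (36, 15, −27) + t(7, 6, −6).
Substitute into the plane: n·(T + tn) = -101 gives 504 + 121t = -101, so t = -5.
Foot = (36, 15, −27) + (-5)·(7, 6, −6) = (1, −15, 3).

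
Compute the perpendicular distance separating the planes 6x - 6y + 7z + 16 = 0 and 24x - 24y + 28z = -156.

Divide the second equation by 4 to match normals: 6x - 6y + 7z = -39.
With common normal n = (6, -6, 7) (|n| = 11), the distance is |(-16) − (-39)|/|n| = 23/11.

23/11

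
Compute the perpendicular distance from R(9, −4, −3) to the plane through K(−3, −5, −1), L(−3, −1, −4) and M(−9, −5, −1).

KL = (0, 4, −3) and KM = (−6, 0, 0), so a normal is n = KL × KM = (0, 18, 24).
n = (0, 18, 24); n·P − (-114) = -30; |n| = 30; distance = 30/30 = 1.

1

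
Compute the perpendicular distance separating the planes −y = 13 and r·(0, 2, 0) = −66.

Divide the second equation by -2 to match normals: −y = 33.
Both planes have normal n = (0, −1, 0), |n| = 1. Any point on the first plane is at distance |33 − 13|/|n| = 20/1 = 20 from the second.

20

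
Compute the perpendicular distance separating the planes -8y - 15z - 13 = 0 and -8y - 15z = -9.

22/17

With common normal n = (0, -8, -15) (|n| = 17), the distance is |13 − (-9)|/|n| = 22/17.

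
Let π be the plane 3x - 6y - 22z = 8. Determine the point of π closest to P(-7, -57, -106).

n = (3, -6, -22), |n|² = 529, and n·P − 8 = 2645.
t = 2645/529 = 5, so the foot is P − t·n = (-7, -57, -106) − 5·(3, -6, -22) = (-22, -27, 4).

(-22, -27, 4)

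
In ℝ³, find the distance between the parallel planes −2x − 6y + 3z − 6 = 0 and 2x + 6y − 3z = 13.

Divide the second equation by -1 to match normals: −2x − 6y + 3z = -13.
Both planes have normal n = (−2, −6, 3), |n| = 7. Any point on the first plane is at distance |(-13) − 6|/|n| = 19/7 from the second.

19/7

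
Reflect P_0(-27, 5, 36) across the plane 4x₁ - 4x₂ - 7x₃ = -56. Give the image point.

n = (4, -4, -7), |n|² = 81, n·P_0 − (-56) = -324, so t = -324/81 = -4.
Foot F = P_0 − (-4)·n = (-11, -11, 8); the reflection is 2F − P_0 = (5, -27, -20).

(5, -27, -20)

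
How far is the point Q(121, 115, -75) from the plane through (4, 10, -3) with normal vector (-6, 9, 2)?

9

The plane has equation n·(r − (4, 10, -3)) = 0, i.e. n·r = 60.
n = (-6, 9, 2); n·P − 60 = 99; |n| = 11; distance = 99/11 = 9.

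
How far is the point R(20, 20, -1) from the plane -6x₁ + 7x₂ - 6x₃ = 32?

Normal vector n = (-6, 7, -6), and n·(20, 20, -1) - 32 = -6.
|n| = √(36 + 49 + 36) = 11, so the distance is |-6|/11 = 6/11.

6/11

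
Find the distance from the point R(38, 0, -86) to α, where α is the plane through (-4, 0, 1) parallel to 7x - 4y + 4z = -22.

6

Parallel planes share the normal n = (7, -4, 4); since (-4, 0, 1) lies on the plane, its equation is 7x - 4y + 4z = -24.
n = (7, -4, 4); n·P − (-24) = -54; |n| = 9; distance = 54/9 = 6.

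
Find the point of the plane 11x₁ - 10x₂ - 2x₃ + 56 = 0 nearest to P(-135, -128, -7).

(-642/5, -134, -41/5)

n = (11, -10, -2), |n|² = 225, and n·P − (-56) = -135.
t = -135/225 = -3/5, so the foot is P − t·n = (-135, -128, -7) − (-3/5)·(11, -10, -2) = (-642/5, -134, -41/5).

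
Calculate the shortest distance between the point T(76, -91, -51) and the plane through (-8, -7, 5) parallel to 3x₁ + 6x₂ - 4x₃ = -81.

28/√61

Parallel planes share the normal n = (3, 6, -4); since (-8, -7, 5) lies on the plane, its equation is 3x₁ + 6x₂ - 4x₃ = -86.
d = |3·76 + 6·(-91) + (-4)·(-51) − (-86)| / √(9 + 36 + 16) = |-28| / √61 = 28/√61.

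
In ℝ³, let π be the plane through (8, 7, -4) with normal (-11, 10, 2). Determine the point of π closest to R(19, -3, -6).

The perpendicular from R has direction n = (-11, 10, 2): r = (19, -3, -6) + t(-11, 10, 2).
Substitute into the plane: n·(R + tn) = -26 gives -251 + 225t = -26, so t = 1.
Foot = (19, -3, -6) + 1·(-11, 10, 2) = (8, 7, -4).

(8, 7, -4)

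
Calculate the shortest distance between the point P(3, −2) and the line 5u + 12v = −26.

17/13

d = |5·3 + 12·(-2) − (-26)| / √(25 + 144) = |17|/13 = 17/13.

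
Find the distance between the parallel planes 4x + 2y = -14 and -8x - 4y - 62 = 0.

17√5/10

Divide the second equation by -2 to match normals: 4x + 2y = -31.
With common normal n = (4, 2, 0) (|n| = 2√5), the distance is |(-14) − (-31)|/|n| = 17/(2√5).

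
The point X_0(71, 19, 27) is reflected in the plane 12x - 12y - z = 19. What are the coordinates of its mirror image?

(23, 67, 31)

n = (12, -12, -1), |n|² = 289, n·X_0 − 19 = 578, so t = 578/289 = 2.
Foot F = X_0 − 2·n = (47, 43, 29); the reflection is 2F − X_0 = (23, 67, 31).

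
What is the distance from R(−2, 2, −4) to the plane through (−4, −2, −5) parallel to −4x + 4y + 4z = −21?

Parallel planes share the normal n = (−4, 4, 4); since (−4, −2, −5) lies on the plane, its equation is −4x + 4y + 4z = -12.
n = (−4, 4, 4); n·P − (-12) = 12; |n| = 4√3; distance = 12/(4√3) = √3.

√3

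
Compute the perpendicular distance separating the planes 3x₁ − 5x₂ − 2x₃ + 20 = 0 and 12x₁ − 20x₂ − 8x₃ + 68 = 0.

Divide the second equation by 4 to match normals: 3x₁ − 5x₂ − 2x₃ = -17.
Both planes have normal n = (3, −5, −2), |n| = √38. Any point on the first plane is at distance |(-17) − (-20)|/|n| = 3/√38 = 3√38/38 from the second.

3/√38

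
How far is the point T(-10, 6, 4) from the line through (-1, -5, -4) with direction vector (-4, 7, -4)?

√185

Direction vector d = (-4, 7, -4).
AP = (-9, 11, 8); AP·d = 81, |AP|² = 266, |d|² = 81.
distance² = |AP|² − (AP·d)²/|d|² = 266 − 6561/81 = 185, so the distance is √185.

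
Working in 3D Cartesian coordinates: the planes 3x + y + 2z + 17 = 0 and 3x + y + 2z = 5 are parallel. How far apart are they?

11√14/7

Both planes have normal n = (3, 1, 2), |n| = √14. Any point on the first plane is at distance |5 − (-17)|/|n| = 22/√14 from the second.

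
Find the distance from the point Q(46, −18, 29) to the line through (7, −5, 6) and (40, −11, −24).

√1994

A direction vector is d = (33, −6, −30).
AP = (39, −13, 23), and AP × d = (528, 1929, 195).
|AP × d|² = 4037850 and |d|² = 2025, so the distance is √(4037850/2025) = √1994.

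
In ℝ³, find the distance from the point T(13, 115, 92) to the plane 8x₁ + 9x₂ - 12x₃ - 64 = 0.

Normal vector n = (8, 9, -12), and n·(13, 115, 92) - 64 = -29.
|n| = √(64 + 81 + 144) = 17, so the distance is |-29|/17 = 29/17.

29/17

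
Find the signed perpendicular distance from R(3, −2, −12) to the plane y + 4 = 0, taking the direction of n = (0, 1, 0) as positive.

2

n·R − (-4) = 2.
|n| = 1, so the signed distance is 2/1 = 2.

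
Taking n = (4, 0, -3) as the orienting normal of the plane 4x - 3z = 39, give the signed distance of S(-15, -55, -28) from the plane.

-3

n·S − 39 = -15.
|n| = 5, so the signed distance is -15/5 = -3.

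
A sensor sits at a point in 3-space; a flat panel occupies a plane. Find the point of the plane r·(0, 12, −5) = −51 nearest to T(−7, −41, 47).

(-7, 7, 27)

n = (0, 12, −5), |n|² = 169, and n·T − (-51) = -676.
t = -676/169 = -4, so the foot is T − t·n = (−7, −41, 47) − (-4)·(0, 12, −5) = (−7, 7, 27).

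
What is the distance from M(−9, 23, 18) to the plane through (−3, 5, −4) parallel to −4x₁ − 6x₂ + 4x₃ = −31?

Parallel planes share the normal n = (−4, −6, 4); since (−3, 5, −4) lies on the plane, its equation is −4x₁ − 6x₂ + 4x₃ = -34.
Then n·(−9, 23, 18) − (−34) = 4.
|n| = √(16 + 36 + 16) = 2√17, so the distance is |4|/(2√17) = 2/√17.

2√17/17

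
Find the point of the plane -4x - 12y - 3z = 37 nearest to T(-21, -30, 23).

(-13, -6, 29)

n = (-4, -12, -3), |n|² = 169, and n·T − 37 = 338.
t = 338/169 = 2, so the foot is T − t·n = (-21, -30, 23) − 2·(-4, -12, -3) = (-13, -6, 29).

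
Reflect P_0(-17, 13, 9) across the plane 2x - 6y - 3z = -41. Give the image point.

n = (2, -6, -3), |n|² = 49, n·P_0 − (-41) = -98, so t = -98/49 = -2.
Foot F = P_0 − (-2)·n = (-13, 1, 3); the reflection is 2F − P_0 = (-9, -11, -3).

(-9, -11, -3)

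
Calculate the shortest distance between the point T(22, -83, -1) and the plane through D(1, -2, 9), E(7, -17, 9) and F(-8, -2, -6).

DE = (6, -15, 0) and DF = (-9, 0, -15), so a normal is n = DE × DF = (225, 90, -135).
Then n·(22, -83, -1) - (-1170) = -1215.
|n| = √(50625 + 8100 + 18225) = 45√38, so the distance is |-1215|/(45√38) = 27/√38.

27√38/38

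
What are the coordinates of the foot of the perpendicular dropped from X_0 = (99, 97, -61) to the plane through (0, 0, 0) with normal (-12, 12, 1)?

n = (-12, 12, 1), |n|² = 289, and n·X_0 − 0 = -85.
t = -85/289 = -5/17, so the foot is X_0 − t·n = (99, 97, -61) − (-5/17)·(-12, 12, 1) = (1623/17, 1709/17, -1032/17).

(1623/17, 1709/17, -1032/17)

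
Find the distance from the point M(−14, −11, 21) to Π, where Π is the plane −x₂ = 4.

7

n = (0, −1, 0); n·P − 4 = 7; |n| = 1; distance = 7/1 = 7.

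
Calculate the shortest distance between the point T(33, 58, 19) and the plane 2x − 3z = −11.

Normal vector n = (2, 0, −3), and n·(33, 58, 19) − (−11) = 20.
|n| = √(4 + 0 + 9) = √13, so the distance is |20|/√13 = 20√13/13.

20√13/13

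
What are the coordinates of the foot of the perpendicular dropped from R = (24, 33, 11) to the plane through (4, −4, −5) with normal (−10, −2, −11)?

(4, 29, -11)

n = (−10, −2, −11), |n|² = 225, and n·R − 23 = -450.
t = -450/225 = -2, so the foot is R − t·n = (24, 33, 11) − (-2)·(−10, −2, −11) = (4, 29, −11).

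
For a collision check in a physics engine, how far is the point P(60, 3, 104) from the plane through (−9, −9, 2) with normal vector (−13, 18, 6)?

The plane has equation n·(r − (−9, −9, 2)) = 0, i.e. n·r = -33.
d = |(-13)·60 + 18·3 + 6·104 − (-33)| / √(169 + 324 + 36) = |-69| / 23 = 3.

3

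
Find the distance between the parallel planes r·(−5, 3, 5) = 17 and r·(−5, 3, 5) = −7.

24√59/59

Both planes have normal n = (−5, 3, 5), |n| = √59. Any point on the first plane is at distance |(-7) − 17|/|n| = 24/√59 from the second.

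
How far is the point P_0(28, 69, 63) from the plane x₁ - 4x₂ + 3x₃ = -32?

n = (1, -4, 3); n·P − (-32) = -27; |n| = √26; distance = 27/√26.

27/√26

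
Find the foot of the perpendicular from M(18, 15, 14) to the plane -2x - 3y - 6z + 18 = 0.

n = (-2, -3, -6), |n|² = 49, and n·M − (-18) = -147.
t = -147/49 = -3, so the foot is M − t·n = (18, 15, 14) − (-3)·(-2, -3, -6) = (12, 6, -4).

(12, 6, -4)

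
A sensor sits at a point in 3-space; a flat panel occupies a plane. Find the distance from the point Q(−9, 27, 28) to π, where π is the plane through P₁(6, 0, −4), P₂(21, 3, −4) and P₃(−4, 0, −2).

P₁P₂ = (15, 3, 0) and P₁P₃ = (−10, 0, 2), so a normal is n = P₁P₂ × P₁P₃ = (6, −30, 30).
d = |6·(-9) + (-30)·27 + 30·28 − (-84)| / √(36 + 900 + 900) = |60| / (6√51) = 10√51/51.

10√51/51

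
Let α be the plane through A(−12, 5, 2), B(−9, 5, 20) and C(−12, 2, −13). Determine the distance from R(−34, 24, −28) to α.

AB = (3, 0, 18) and AC = (0, −3, −15), so a normal is n = AB × AC = (54, 45, −9).
Then n·(−34, 24, −28) − (−441) = −63.
|n| = √(2916 + 2025 + 81) = 9√62, so the distance is |-63|/(9√62) = 7/√62.

7√62/62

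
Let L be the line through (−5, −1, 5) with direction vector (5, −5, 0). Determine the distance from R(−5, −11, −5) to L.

5√6

Direction vector d = (5, −5, 0).
AP = (0, −10, −10), and AP × d = (−50, −50, 50).
|AP × d|² = 7500 and |d|² = 50, so the distance is √(7500/50) = √150 = 5√6.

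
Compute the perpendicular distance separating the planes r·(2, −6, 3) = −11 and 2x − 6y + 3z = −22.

11/7

With common normal n = (2, −6, 3) (|n| = 7), the distance is |(-11) − (-22)|/|n| = 11/7.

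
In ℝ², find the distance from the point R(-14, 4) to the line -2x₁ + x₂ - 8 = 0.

The normal to the line is n = (-2, 1) with |n| = √5.
|n·R − 8| = |32 − 8| = 24, so the distance is 24/√5.

24/√5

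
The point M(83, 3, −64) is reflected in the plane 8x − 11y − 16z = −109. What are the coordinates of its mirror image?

With n = (8, −11, −16), the signed offset is (n·M − (-109))/|n|² = 1764/441 = 4.
M' = M − 2t·n = (83, 3, −64) − 8·(8, −11, −16) = (19, 91, 64).

(19, 91, 64)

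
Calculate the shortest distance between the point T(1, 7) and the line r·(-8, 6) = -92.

63/5

d = |(-8)·1 + 6·7 − (-92)| / √(64 + 36) = |126|/10 = 63/5.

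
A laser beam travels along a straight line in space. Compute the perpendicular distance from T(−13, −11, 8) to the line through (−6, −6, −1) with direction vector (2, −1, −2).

Direction vector d = (2, −1, −2).
AP = (−7, −5, 9), and AP × d = (19, 4, 17).
|AP × d|² = 666 and |d|² = 9, so the distance is √(666/9) = √74.

√74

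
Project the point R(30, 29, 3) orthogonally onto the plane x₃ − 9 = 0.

The perpendicular from R has direction n = (0, 0, 1): r = (30, 29, 3) + t(0, 0, 1).
Substitute into the plane: n·(R + tn) = 9 gives 3 + 1t = 9, so t = 6.
Foot = (30, 29, 3) + 6·(0, 0, 1) = (30, 29, 9).

(30, 29, 9)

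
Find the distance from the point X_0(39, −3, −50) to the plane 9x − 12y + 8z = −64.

Normal vector n = (9, −12, 8), and n·(39, −3, −50) − (−64) = 51.
|n| = √(81 + 144 + 64) = 17, so the distance is |51|/17 = 3.

3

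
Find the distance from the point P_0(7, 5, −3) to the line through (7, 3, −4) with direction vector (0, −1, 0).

1

Direction vector d = (0, −1, 0).
AP = (0, 2, 1); AP·d = -2, |AP|² = 5, |d|² = 1.
distance² = |AP|² − (AP·d)²/|d|² = 5 − 4/1 = 1, so the distance is 1.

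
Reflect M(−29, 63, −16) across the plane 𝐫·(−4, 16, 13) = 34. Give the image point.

(-13, -1, -68)

n = (−4, 16, 13), |n|² = 441, n·M − 34 = 882, so t = 882/441 = 2.
Foot F = M − 2·n = (−21, 31, −42); the reflection is 2F − M = (−13, −1, −68).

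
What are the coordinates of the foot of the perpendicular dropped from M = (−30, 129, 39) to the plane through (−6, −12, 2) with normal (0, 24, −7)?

n = (0, 24, −7), |n|² = 625, and n·M − (-302) = 3125.
t = 3125/625 = 5, so the foot is M − t·n = (−30, 129, 39) − 5·(0, 24, −7) = (−30, 9, 74).

(-30, 9, 74)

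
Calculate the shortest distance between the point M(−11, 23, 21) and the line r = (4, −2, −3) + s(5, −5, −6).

Direction vector d = (5, −5, −6).
AP = (−15, 25, 24); AP·d = -344, |AP|² = 1426, |d|² = 86.
distance² = |AP|² − (AP·d)²/|d|² = 1426 − 118336/86 = 50, so the distance is 5√2.

5√2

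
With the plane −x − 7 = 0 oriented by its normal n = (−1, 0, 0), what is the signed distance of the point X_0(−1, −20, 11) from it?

n·X_0 − 7 = -6.
|n| = 1, so the signed distance is -6/1 = -6.

-6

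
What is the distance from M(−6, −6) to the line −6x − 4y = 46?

The normal to the line is n = (−6, −4) with |n| = 2√13.
|n·M − 46| = |60 − 46| = 14, so the distance is 14/(2√13) = 7/√13.

7√13/13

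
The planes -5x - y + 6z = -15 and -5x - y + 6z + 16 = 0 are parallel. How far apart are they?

√62/62

Both planes have normal n = (-5, -1, 6), |n| = √62. Any point on the first plane is at distance |(-16) − (-15)|/|n| = 1/√62 from the second.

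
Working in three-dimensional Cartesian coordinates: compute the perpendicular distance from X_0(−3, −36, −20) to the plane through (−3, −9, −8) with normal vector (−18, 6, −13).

6/23

The plane has equation n·(r − (−3, −9, −8)) = 0, i.e. n·r = 104.
Then n·(−3, −36, −20) − 104 = −6.
|n| = √(324 + 36 + 169) = 23, so the distance is |-6|/23 = 6/23.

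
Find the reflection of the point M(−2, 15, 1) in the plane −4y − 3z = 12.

n = (0, −4, −3), |n|² = 25, n·M − 12 = -75, so t = -75/25 = -3.
Foot F = M − (-3)·n = (−2, 3, −8); the reflection is 2F − M = (−2, −9, −17).

(-2, -9, -17)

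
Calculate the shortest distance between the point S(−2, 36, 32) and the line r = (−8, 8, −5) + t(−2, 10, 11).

2√41

Direction vector d = (−2, 10, 11).
AP = (6, 28, 37); AP·d = 675, |AP|² = 2189, |d|² = 225.
distance² = |AP|² − (AP·d)²/|d|² = 2189 − 455625/225 = 164, so the distance is 2√41.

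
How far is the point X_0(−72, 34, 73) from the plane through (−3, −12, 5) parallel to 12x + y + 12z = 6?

2

Parallel planes share the normal n = (12, 1, 12); since (−3, −12, 5) lies on the plane, its equation is 12x + y + 12z = 12.
Then n·(−72, 34, 73) − 12 = 34.
|n| = √(144 + 1 + 144) = 17, so the distance is |34|/17 = 2.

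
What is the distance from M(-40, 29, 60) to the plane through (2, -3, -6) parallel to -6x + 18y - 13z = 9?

30/23

Parallel planes share the normal n = (-6, 18, -13); since (2, -3, -6) lies on the plane, its equation is -6x + 18y - 13z = 12.
d = |(-6)·(-40) + 18·29 + (-13)·60 − 12| / √(36 + 324 + 169) = |-30| / 23 = 30/23.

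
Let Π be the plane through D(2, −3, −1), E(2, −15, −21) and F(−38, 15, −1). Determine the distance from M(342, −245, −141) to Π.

4

DE = (0, −12, −20) and DF = (−40, 18, 0), so a normal is n = DE × DF = (360, 800, −480).
Then n·(342, −245, −141) − (−1200) = −4000.
|n| = √(129600 + 640000 + 230400) = 1000, so the distance is |-4000|/1000 = 4.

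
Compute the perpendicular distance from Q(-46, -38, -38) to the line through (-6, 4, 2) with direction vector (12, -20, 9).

Direction vector d = (12, -20, 9).
AP = (-40, -42, -40), and AP × d = (-1178, -120, 1304).
|AP × d|² = 3102500 and |d|² = 625, so the distance is √(3102500/625) = √4964 = 2√1241.

2√1241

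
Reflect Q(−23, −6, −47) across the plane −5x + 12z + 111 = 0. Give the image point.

(-43, -6, 1)

With n = (−5, 0, 12), the signed offset is (n·Q − (-111))/|n|² = -338/169 = -2.
Q' = Q − 2t·n = (−23, −6, −47) − (-4)·(−5, 0, 12) = (−43, −6, 1).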